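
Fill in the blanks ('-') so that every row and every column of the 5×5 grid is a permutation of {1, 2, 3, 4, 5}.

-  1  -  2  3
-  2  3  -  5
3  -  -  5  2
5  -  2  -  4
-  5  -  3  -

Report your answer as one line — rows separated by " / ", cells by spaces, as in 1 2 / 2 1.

4 1 5 2 3 / 1 2 3 4 5 / 3 4 1 5 2 / 5 3 2 1 4 / 2 5 4 3 1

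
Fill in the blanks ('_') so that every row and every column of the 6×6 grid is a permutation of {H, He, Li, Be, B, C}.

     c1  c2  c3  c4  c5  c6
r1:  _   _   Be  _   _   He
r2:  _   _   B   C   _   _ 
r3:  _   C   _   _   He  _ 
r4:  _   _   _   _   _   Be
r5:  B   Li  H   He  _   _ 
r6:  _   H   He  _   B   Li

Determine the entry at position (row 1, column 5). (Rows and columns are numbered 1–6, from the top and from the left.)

C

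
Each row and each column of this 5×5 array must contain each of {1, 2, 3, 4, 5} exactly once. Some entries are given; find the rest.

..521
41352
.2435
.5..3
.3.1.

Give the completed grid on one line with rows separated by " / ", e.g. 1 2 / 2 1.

3 4 5 2 1 / 4 1 3 5 2 / 1 2 4 3 5 / 2 5 1 4 3 / 5 3 2 1 4

(r1,c1) = 3
(r1,c2) = 4
(r3,c1) = 1
(r4,c1) = 2
(r4,c3) = 1
(r4,c4) = 4
(r5,c1) = 5
(r5,c3) = 2
(r5,c5) = 4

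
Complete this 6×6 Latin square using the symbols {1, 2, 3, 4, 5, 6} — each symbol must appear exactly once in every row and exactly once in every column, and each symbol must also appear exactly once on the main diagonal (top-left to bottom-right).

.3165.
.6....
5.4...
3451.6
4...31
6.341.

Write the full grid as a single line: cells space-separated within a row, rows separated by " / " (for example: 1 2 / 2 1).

(r1,c1): row 1 has {1,3,5,6}; column 1 has {3,4,5,6}; the diagonal has {1,3,4,6}, so it must be 2.
(r1,c6): row 1 has {1,2,3,5,6}; column 6 has {1,6}, so it must be 4.
(r2,c1): row 2 has {6}; column 1 has {2,3,4,5,6}, so it must be 1.
(r2,c3): row 2 has {1,6}; column 3 has {1,3,4,5}, so it must be 2.
(r2,c5): row 2 has {1,2,6}; column 5 has {1,3,5}, so it must be 4.
(r4,c5): row 4 has {1,3,4,5,6}; column 5 has {1,3,4,5}, so it must be 2.
(r5,c3): row 5 has {1,3,4}; column 3 has {1,2,3,4,5}, so it must be 6.
(r6,c6): row 6 has {1,3,4,6}; column 6 has {1,4,6}; the diagonal has {1,2,3,4,6}, so it must be 5.
(r2,c6): row 2 has {1,2,4,6}; column 6 has {1,4,5,6}, so it must be 3.
(r3,c5): row 3 has {4,5}; column 5 has {1,2,3,4,5}, so it must be 6.
(r3,c6): row 3 has {4,5,6}; column 6 has {1,3,4,5,6}, so it must be 2.
(r6,c2): row 6 has {1,3,4,5,6}; column 2 has {3,4,6}, so it must be 2.
(r2,c4): row 2 has {1,2,3,4,6}; column 4 has {1,4,6}, so it must be 5.
(r3,c2): row 3 has {2,4,5,6}; column 2 has {2,3,4,6}, so it must be 1.
(r3,c4): row 3 has {1,2,4,5,6}; column 4 has {1,4,5,6}, so it must be 3.
(r5,c2): row 5 has {1,3,4,6}; column 2 has {1,2,3,4,6}, so it must be 5.
(r5,c4): row 5 has {1,3,4,5,6}; column 4 has {1,3,4,5,6}, so it must be 2.

2 3 1 6 5 4 / 1 6 2 5 4 3 / 5 1 4 3 6 2 / 3 4 5 1 2 6 / 4 5 6 2 3 1 / 6 2 3 4 1 5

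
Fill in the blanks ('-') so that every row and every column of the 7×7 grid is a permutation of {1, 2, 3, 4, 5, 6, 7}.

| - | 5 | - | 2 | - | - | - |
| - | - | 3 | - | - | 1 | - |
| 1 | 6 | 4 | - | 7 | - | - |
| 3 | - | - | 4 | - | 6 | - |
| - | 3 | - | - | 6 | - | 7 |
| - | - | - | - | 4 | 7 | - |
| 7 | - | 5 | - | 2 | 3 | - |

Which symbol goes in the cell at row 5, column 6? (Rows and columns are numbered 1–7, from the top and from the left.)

2

row 1 has {2,5}; column 6 has {1,3,6,7} — only 4 is left for (r1,c6).
row 2 has {1,3}; column 5 has {2,4,6,7} — only 5 is left for (r2,c5).
row 4 has {3,4,6}; column 5 has {2,4,5,6,7} — only 1 is left for (r4,c5).
row 1 has {2,4,5}; column 1 has {1,3,7} — only 6 is left for (r1,c1).
row 1 has {2,4,5,6}; column 5 has {1,2,4,5,6,7} — only 3 is left for (r1,c5).
row 1 has {2,3,4,5,6}; column 7 has {7} — only 1 is left for (r1,c7).
row 1 has {1,2,3,4,5,6}; column 3 has {3,4,5} — only 7 is left for (r1,c3).
row 4 has {1,3,4,6}; column 3 has {3,4,5,7} — only 2 is left for (r4,c3).
row 4 has {1,2,3,4,6}; column 7 has {1,7} — only 5 is left for (r4,c7).
row 5 has {3,6,7}; column 3 has {2,3,4,5,7} — only 1 is left for (r5,c3).
row 5 has {1,3,6,7}; column 4 has {2,4} — only 5 is left for (r5,c4).
row 5 has {1,3,5,6,7}; column 6 has {1,3,4,6,7} — only 2 is left for (r5,c6).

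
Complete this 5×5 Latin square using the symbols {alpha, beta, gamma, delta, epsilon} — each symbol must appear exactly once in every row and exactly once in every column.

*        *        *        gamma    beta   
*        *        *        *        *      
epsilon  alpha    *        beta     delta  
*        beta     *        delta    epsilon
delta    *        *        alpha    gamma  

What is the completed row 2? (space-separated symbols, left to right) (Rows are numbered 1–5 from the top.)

beta gamma delta epsilon alpha

row 1 has {beta,gamma}; column 1 has {delta,epsilon} — only alpha is left for (r1,c1).
row 2 is empty so far; column 4 has {alpha,beta,gamma,delta} — only epsilon is left for (r2,c4).
row 2 has {epsilon}; column 5 has {beta,gamma,delta,epsilon} — only alpha is left for (r2,c5).
row 3 has {alpha,beta,delta,epsilon}; column 3 is empty so far — only gamma is left for (r3,c3).
row 4 has {beta,delta,epsilon}; column 1 has {alpha,delta,epsilon} — only gamma is left for (r4,c1).
row 4 has {beta,gamma,delta,epsilon}; column 3 has {gamma} — only alpha is left for (r4,c3).
row 5 has {alpha,gamma,delta}; column 2 has {alpha,beta} — only epsilon is left for (r5,c2).
row 5 has {alpha,gamma,delta,epsilon}; column 3 has {alpha,gamma} — only beta is left for (r5,c3).
row 1 has {alpha,beta,gamma}; column 2 has {alpha,beta,epsilon} — only delta is left for (r1,c2).
row 1 has {alpha,beta,gamma,delta}; column 3 has {alpha,beta,gamma} — only epsilon is left for (r1,c3).
row 2 has {alpha,epsilon}; column 1 has {alpha,gamma,delta,epsilon} — only beta is left for (r2,c1).
row 2 has {alpha,beta,epsilon}; column 2 has {alpha,beta,delta,epsilon} — only gamma is left for (r2,c2).
row 2 has {alpha,beta,gamma,epsilon}; column 3 has {alpha,beta,gamma,epsilon} — only delta is left for (r2,c3).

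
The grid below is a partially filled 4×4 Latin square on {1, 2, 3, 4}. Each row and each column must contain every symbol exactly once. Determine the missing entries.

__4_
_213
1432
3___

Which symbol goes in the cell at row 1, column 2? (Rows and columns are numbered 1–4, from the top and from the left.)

3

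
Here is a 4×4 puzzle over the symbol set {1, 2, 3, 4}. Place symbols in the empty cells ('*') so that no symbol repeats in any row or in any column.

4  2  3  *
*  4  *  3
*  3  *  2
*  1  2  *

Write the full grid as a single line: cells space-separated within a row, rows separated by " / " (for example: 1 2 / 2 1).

(r1,c4) = 1
(r2,c3) = 1
(r3,c1) = 1
(r3,c3) = 4
(r4,c1) = 3
(r4,c4) = 4
(r2,c1) = 2

4 2 3 1 / 2 4 1 3 / 1 3 4 2 / 3 1 2 4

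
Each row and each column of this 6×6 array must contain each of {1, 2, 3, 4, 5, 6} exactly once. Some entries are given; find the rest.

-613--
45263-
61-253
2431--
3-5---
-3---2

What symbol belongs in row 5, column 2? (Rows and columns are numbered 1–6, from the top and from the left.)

2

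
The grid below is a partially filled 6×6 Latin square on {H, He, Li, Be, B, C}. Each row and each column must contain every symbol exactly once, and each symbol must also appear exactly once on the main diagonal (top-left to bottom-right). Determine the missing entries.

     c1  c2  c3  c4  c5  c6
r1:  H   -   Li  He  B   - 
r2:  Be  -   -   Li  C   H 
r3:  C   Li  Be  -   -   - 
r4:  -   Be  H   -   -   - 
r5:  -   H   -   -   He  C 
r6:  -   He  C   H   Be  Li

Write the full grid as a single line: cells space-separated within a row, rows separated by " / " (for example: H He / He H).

(r1,c2) = C
(r1,c6) = Be
(r2,c2) = B
(r2,c3) = He
(r3,c4) = B
(r3,c5) = H
(r3,c6) = He
(r4,c4) = C
(r4,c5) = Li
(r4,c6) = B
(r5,c3) = B
(r5,c4) = Be
(r6,c1) = B
(r4,c1) = He
(r5,c1) = Li

H C Li He B Be / Be B He Li C H / C Li Be B H He / He Be H C Li B / Li H B Be He C / B He C H Be Li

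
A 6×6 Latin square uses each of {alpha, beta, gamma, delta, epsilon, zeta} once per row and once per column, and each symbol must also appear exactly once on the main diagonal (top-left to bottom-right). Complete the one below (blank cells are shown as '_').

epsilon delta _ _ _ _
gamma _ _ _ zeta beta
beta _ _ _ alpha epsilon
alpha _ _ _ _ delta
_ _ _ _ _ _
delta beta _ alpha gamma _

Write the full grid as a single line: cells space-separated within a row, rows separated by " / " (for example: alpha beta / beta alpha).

epsilon delta alpha zeta beta gamma / gamma alpha delta epsilon zeta beta / beta zeta gamma delta alpha epsilon / alpha gamma zeta beta epsilon delta / zeta epsilon beta gamma delta alpha / delta beta epsilon alpha gamma zeta

row 1 has {delta,epsilon}; column 5 has {alpha,gamma,zeta} — only beta is left for (r1,c5).
row 2 has {beta,gamma,zeta}; column 2 has {beta,delta}; the diagonal has {epsilon} — only alpha is left for (r2,c2).
row 4 has {alpha,delta}; column 5 has {alpha,beta,gamma,zeta} — only epsilon is left for (r4,c5).
row 5 is empty so far; column 1 has {alpha,beta,gamma,delta,epsilon} — only zeta is left for (r5,c1).
row 5 has {zeta}; column 5 has {alpha,beta,gamma,epsilon,zeta}; the diagonal has {alpha,epsilon} — only delta is left for (r5,c5).
row 6 has {alpha,beta,gamma,delta}; column 6 has {beta,delta,epsilon}; the diagonal has {alpha,delta,epsilon} — only zeta is left for (r6,c6).
row 3 has {alpha,beta,epsilon}; column 3 is empty so far; the diagonal has {alpha,delta,epsilon,zeta} — only gamma is left for (r3,c3).
row 4 has {alpha,delta,epsilon}; column 4 has {alpha}; the diagonal has {alpha,gamma,delta,epsilon,zeta} — only beta is left for (r4,c4).
row 6 has {alpha,beta,gamma,delta,zeta}; column 3 has {gamma} — only epsilon is left for (r6,c3).
row 2 has {alpha,beta,gamma,zeta}; column 3 has {gamma,epsilon} — only delta is left for (r2,c3).
row 2 has {alpha,beta,gamma,delta,zeta}; column 4 has {alpha,beta} — only epsilon is left for (r2,c4).
row 3 has {alpha,beta,gamma,epsilon}; column 2 has {alpha,beta,delta} — only zeta is left for (r3,c2).
row 3 has {alpha,beta,gamma,epsilon,zeta}; column 4 has {alpha,beta,epsilon} — only delta is left for (r3,c4).
row 4 has {alpha,beta,delta,epsilon}; column 2 has {alpha,beta,delta,zeta} — only gamma is left for (r4,c2).
row 4 has {alpha,beta,gamma,delta,epsilon}; column 3 has {gamma,delta,epsilon} — only zeta is left for (r4,c3).
row 5 has {delta,zeta}; column 2 has {alpha,beta,gamma,delta,zeta} — only epsilon is left for (r5,c2).
row 5 has {delta,epsilon,zeta}; column 4 has {alpha,beta,delta,epsilon} — only gamma is left for (r5,c4).
row 5 has {gamma,delta,epsilon,zeta}; column 6 has {beta,delta,epsilon,zeta} — only alpha is left for (r5,c6).
row 1 has {beta,delta,epsilon}; column 3 has {gamma,delta,epsilon,zeta} — only alpha is left for (r1,c3).
row 1 has {alpha,beta,delta,epsilon}; column 4 has {alpha,beta,gamma,delta,epsilon} — only zeta is left for (r1,c4).
row 1 has {alpha,beta,delta,epsilon,zeta}; column 6 has {alpha,beta,delta,epsilon,zeta} — only gamma is left for (r1,c6).
row 5 has {alpha,gamma,delta,epsilon,zeta}; column 3 has {alpha,gamma,delta,epsilon,zeta} — only beta is left for (r5,c3).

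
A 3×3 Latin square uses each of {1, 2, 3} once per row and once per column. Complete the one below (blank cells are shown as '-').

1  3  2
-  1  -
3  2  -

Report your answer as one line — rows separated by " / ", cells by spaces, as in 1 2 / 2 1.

1 3 2 / 2 1 3 / 3 2 1

(r2,c1) = 2
(r2,c3) = 3
(r3,c3) = 1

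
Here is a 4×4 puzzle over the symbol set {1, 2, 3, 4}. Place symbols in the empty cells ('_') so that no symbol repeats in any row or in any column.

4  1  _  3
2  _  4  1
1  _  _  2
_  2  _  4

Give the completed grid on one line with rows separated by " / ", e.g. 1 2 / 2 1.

4 1 2 3 / 2 3 4 1 / 1 4 3 2 / 3 2 1 4

(r1,c3) = 2
(r2,c2) = 3
(r3,c2) = 4
(r3,c3) = 3
(r4,c1) = 3
(r4,c3) = 1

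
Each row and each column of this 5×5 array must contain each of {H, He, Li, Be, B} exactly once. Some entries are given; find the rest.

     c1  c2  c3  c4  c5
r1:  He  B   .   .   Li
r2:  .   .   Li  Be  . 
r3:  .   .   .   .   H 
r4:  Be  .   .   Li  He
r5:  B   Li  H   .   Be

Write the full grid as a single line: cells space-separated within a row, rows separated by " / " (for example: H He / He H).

He B Be H Li / H He Li Be B / Li Be He B H / Be H B Li He / B Li H He Be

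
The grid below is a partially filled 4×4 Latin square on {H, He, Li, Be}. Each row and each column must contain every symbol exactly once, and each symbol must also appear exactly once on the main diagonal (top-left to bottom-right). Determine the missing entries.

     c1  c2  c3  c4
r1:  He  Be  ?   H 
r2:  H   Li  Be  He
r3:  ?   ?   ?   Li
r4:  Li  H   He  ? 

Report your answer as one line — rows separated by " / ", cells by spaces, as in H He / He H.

(r1,c3): row 1 has {H,He,Be}; column 3 has {He,Be}, so it must be Li.
(r3,c1): row 3 has {Li}; column 1 has {H,He,Li}, so it must be Be.
(r3,c2): row 3 has {Li,Be}; column 2 has {H,Li,Be}, so it must be He.
(r3,c3): row 3 has {He,Li,Be}; column 3 has {He,Li,Be}; the diagonal has {He,Li}, so it must be H.
(r4,c4): row 4 has {H,He,Li}; column 4 has {H,He,Li}; the diagonal has {H,He,Li}, so it must be Be.

He Be Li H / H Li Be He / Be He H Li / Li H He Be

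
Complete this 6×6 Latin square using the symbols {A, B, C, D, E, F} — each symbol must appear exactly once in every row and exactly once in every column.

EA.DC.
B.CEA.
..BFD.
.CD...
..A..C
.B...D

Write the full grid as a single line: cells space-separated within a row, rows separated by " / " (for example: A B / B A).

(r1,c3): row 1 has {A,C,D,E}; column 3 has {A,B,C,D}, so it must be F.
(r1,c6): row 1 has {A,C,D,E,F}; column 6 has {C,D}, so it must be B.
(r2,c6): row 2 has {A,B,C,E}; column 6 has {B,C,D}, so it must be F.
(r3,c2): row 3 has {B,D,F}; column 2 has {A,B,C}, so it must be E.
(r3,c6): row 3 has {B,D,E,F}; column 6 has {B,C,D,F}, so it must be A.
(r4,c6): row 4 has {C,D}; column 6 has {A,B,C,D,F}, so it must be E.
(r5,c4): row 5 has {A,C}; column 4 has {D,E,F}, so it must be B.
(r6,c3): row 6 has {B,D}; column 3 has {A,B,C,D,F}, so it must be E.
(r6,c5): row 6 has {B,D,E}; column 5 has {A,C,D}, so it must be F.
(r2,c2): row 2 has {A,B,C,E,F}; column 2 has {A,B,C,E}, so it must be D.
(r3,c1): row 3 has {A,B,D,E,F}; column 1 has {B,E}, so it must be C.
(r4,c4): row 4 has {C,D,E}; column 4 has {B,D,E,F}, so it must be A.
(r4,c5): row 4 has {A,C,D,E}; column 5 has {A,C,D,F}, so it must be B.
(r5,c2): row 5 has {A,B,C}; column 2 has {A,B,C,D,E}, so it must be F.
(r5,c5): row 5 has {A,B,C,F}; column 5 has {A,B,C,D,F}, so it must be E.
(r6,c1): row 6 has {B,D,E,F}; column 1 has {B,C,E}, so it must be A.
(r6,c4): row 6 has {A,B,D,E,F}; column 4 has {A,B,D,E,F}, so it must be C.
(r4,c1): row 4 has {A,B,C,D,E}; column 1 has {A,B,C,E}, so it must be F.
(r5,c1): row 5 has {A,B,C,E,F}; column 1 has {A,B,C,E,F}, so it must be D.

E A F D C B / B D C E A F / C E B F D A / F C D A B E / D F A B E C / A B E C F D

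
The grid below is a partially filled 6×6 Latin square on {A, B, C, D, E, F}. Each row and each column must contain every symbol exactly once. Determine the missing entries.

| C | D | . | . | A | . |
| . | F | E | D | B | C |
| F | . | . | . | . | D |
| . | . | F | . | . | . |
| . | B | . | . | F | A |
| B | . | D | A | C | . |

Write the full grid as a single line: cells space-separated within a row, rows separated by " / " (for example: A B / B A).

C D B F A E / A F E D B C / F C A B E D / E A F C D B / D B C E F A / B E D A C F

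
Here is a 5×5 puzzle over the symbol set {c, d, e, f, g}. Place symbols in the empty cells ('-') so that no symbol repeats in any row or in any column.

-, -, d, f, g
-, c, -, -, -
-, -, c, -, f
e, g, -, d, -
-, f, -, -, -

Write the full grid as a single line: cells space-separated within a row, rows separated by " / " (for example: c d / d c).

row 1 has {d,f,g}; column 1 has {e} — only c is left for (r1,c1).
row 1 has {c,d,f,g}; column 2 has {c,f,g} — only e is left for (r1,c2).
row 3 has {c,f}; column 2 has {c,e,f,g} — only d is left for (r3,c2).
row 4 has {d,e,g}; column 3 has {c,d} — only f is left for (r4,c3).
row 4 has {d,e,f,g}; column 5 has {f,g} — only c is left for (r4,c5).
row 3 has {c,d,f}; column 1 has {c,e} — only g is left for (r3,c1).
row 3 has {c,d,f,g}; column 4 has {d,f} — only e is left for (r3,c4).
row 5 has {f}; column 1 has {c,e,g} — only d is left for (r5,c1).
row 5 has {d,f}; column 5 has {c,f,g} — only e is left for (r5,c5).
row 2 has {c}; column 1 has {c,d,e,g} — only f is left for (r2,c1).
row 2 has {c,f}; column 4 has {d,e,f} — only g is left for (r2,c4).
row 2 has {c,f,g}; column 5 has {c,e,f,g} — only d is left for (r2,c5).
row 5 has {d,e,f}; column 3 has {c,d,f} — only g is left for (r5,c3).
row 5 has {d,e,f,g}; column 4 has {d,e,f,g} — only c is left for (r5,c4).
row 2 has {c,d,f,g}; column 3 has {c,d,f,g} — only e is left for (r2,c3).

c e d f g / f c e g d / g d c e f / e g f d c / d f g c e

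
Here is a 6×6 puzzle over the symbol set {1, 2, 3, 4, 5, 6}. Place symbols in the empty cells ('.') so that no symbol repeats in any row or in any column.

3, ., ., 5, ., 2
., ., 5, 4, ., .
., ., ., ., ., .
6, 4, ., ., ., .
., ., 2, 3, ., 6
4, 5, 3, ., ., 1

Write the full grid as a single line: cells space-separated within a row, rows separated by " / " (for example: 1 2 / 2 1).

3 6 4 5 1 2 / 1 2 5 4 6 3 / 2 3 6 1 5 4 / 6 4 1 2 3 5 / 5 1 2 3 4 6 / 4 5 3 6 2 1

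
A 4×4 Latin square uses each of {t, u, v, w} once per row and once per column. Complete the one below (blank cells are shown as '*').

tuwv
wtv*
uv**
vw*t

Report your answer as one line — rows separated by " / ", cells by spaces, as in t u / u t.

(r2,c4) = u
(r3,c3) = t
(r3,c4) = w
(r4,c3) = u

t u w v / w t v u / u v t w / v w u t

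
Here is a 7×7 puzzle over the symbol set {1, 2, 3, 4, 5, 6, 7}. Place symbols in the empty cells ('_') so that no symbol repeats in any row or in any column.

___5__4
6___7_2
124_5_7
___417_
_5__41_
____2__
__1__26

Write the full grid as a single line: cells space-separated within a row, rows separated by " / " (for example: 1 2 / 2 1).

2 1 7 5 6 3 4 / 6 3 5 1 7 4 2 / 1 2 4 3 5 6 7 / 3 6 2 4 1 7 5 / 7 5 6 2 4 1 3 / 4 7 3 6 2 5 1 / 5 4 1 7 3 2 6

row 5 has {1,4,5}; column 7 has {2,4,6,7} — only 3 is left for (r5,c7).
row 7 has {1,2,6}; column 5 has {1,2,4,5,7} — only 3 is left for (r7,c5).
row 1 has {4,5}; column 5 has {1,2,3,4,5,7} — only 6 is left for (r1,c5).
row 1 has {4,5,6}; column 6 has {1,2,7} — only 3 is left for (r1,c6).
row 3 has {1,2,4,5,7}; column 6 has {1,2,3,7} — only 6 is left for (r3,c6).
row 4 has {1,4,7}; column 7 has {2,3,4,6,7} — only 5 is left for (r4,c7).
row 6 has {2}; column 7 has {2,3,4,5,6,7} — only 1 is left for (r6,c7).
row 7 has {1,2,3,6}; column 4 has {4,5} — only 7 is left for (r7,c4).
row 3 has {1,2,4,5,6,7}; column 4 has {4,5,7} — only 3 is left for (r3,c4).
row 6 has {1,2}; column 4 has {3,4,5,7} — only 6 is left for (r6,c4).
row 7 has {1,2,3,6,7}; column 2 has {2,5} — only 4 is left for (r7,c2).
row 2 has {2,6,7}; column 4 has {3,4,5,6,7} — only 1 is left for (r2,c4).
row 5 has {1,3,4,5}; column 4 has {1,3,4,5,6,7} — only 2 is left for (r5,c4).
row 7 has {1,2,3,4,6,7}; column 1 has {1,6} — only 5 is left for (r7,c1).
row 2 has {1,2,6,7}; column 2 has {2,4,5} — only 3 is left for (r2,c2).
row 2 has {1,2,3,6,7}; column 3 has {1,4} — only 5 is left for (r2,c3).
row 2 has {1,2,3,5,6,7}; column 6 has {1,2,3,6,7} — only 4 is left for (r2,c6).
row 4 has {1,4,5,7}; column 2 has {2,3,4,5} — only 6 is left for (r4,c2).
row 5 has {1,2,3,4,5}; column 1 has {1,5,6} — only 7 is left for (r5,c1).
row 5 has {1,2,3,4,5,7}; column 3 has {1,4,5} — only 6 is left for (r5,c3).
row 6 has {1,2,6}; column 2 has {2,3,4,5,6} — only 7 is left for (r6,c2).
row 6 has {1,2,6,7}; column 3 has {1,4,5,6} — only 3 is left for (r6,c3).
row 6 has {1,2,3,6,7}; column 6 has {1,2,3,4,6,7} — only 5 is left for (r6,c6).
row 1 has {3,4,5,6}; column 1 has {1,5,6,7} — only 2 is left for (r1,c1).
row 1 has {2,3,4,5,6}; column 2 has {2,3,4,5,6,7} — only 1 is left for (r1,c2).
row 1 has {1,2,3,4,5,6}; column 3 has {1,3,4,5,6} — only 7 is left for (r1,c3).
row 4 has {1,4,5,6,7}; column 1 has {1,2,5,6,7} — only 3 is left for (r4,c1).
row 4 has {1,3,4,5,6,7}; column 3 has {1,3,4,5,6,7} — only 2 is left for (r4,c3).
row 6 has {1,2,3,5,6,7}; column 1 has {1,2,3,5,6,7} — only 4 is left for (r6,c1).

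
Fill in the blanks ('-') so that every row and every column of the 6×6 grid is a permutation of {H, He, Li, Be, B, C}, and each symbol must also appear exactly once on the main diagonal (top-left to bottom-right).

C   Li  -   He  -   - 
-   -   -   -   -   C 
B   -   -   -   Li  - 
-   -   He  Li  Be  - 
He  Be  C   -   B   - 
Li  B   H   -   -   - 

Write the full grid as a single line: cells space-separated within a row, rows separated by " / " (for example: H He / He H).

C Li B He H Be / Be H Li B He C / B He Be C Li H / H C He Li Be B / He Be C H B Li / Li B H Be C He

Cell (r1,c5): row 1 has {He,Li,C}; column 5 has {Li,Be,B} → H.
Cell (r2,c5): row 2 has {C}; column 5 has {H,Li,Be,B} → He.
Cell (r3,c3): row 3 has {Li,B}; column 3 has {H,He,C}; the diagonal has {Li,B,C} → Be.
Cell (r4,c1): row 4 has {He,Li,Be}; column 1 has {He,Li,B,C} → H.
Cell (r4,c2): row 4 has {H,He,Li,Be}; column 2 has {Li,Be,B} → C.
Cell (r4,c6): row 4 has {H,He,Li,Be,C}; column 6 has {C} → B.
Cell (r5,c4): row 5 has {He,Be,B,C}; column 4 has {He,Li} → H.
Cell (r5,c6): row 5 has {H,He,Be,B,C}; column 6 has {B,C} → Li.
Cell (r6,c5): row 6 has {H,Li,B}; column 5 has {H,He,Li,Be,B} → C.
Cell (r6,c6): row 6 has {H,Li,B,C}; column 6 has {Li,B,C}; the diagonal has {Li,Be,B,C} → He.
Cell (r1,c3): row 1 has {H,He,Li,C}; column 3 has {H,He,Be,C} → B.
Cell (r1,c6): row 1 has {H,He,Li,B,C}; column 6 has {He,Li,B,C} → Be.
Cell (r2,c1): row 2 has {He,C}; column 1 has {H,He,Li,B,C} → Be.
Cell (r2,c2): row 2 has {He,Be,C}; column 2 has {Li,Be,B,C}; the diagonal has {He,Li,Be,B,C} → H.
Cell (r2,c3): row 2 has {H,He,Be,C}; column 3 has {H,He,Be,B,C} → Li.
Cell (r2,c4): row 2 has {H,He,Li,Be,C}; column 4 has {H,He,Li} → B.
Cell (r3,c2): row 3 has {Li,Be,B}; column 2 has {H,Li,Be,B,C} → He.
Cell (r3,c4): row 3 has {He,Li,Be,B}; column 4 has {H,He,Li,B} → C.
Cell (r3,c6): row 3 has {He,Li,Be,B,C}; column 6 has {He,Li,Be,B,C} → H.
Cell (r6,c4): row 6 has {H,He,Li,B,C}; column 4 has {H,He,Li,B,C} → Be.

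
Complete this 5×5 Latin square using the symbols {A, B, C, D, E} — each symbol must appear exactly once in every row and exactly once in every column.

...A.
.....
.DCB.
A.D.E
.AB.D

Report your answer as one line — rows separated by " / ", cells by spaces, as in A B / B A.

(r1,c3) = E
(r2,c3) = A
(r3,c1) = E
(r3,c5) = A
(r4,c4) = C
(r5,c1) = C
(r5,c4) = E
(r2,c4) = D
(r4,c2) = B
(r1,c2) = C
(r1,c5) = B
(r2,c1) = B
(r2,c2) = E
(r2,c5) = C
(r1,c1) = D

D C E A B / B E A D C / E D C B A / A B D C E / C A B E D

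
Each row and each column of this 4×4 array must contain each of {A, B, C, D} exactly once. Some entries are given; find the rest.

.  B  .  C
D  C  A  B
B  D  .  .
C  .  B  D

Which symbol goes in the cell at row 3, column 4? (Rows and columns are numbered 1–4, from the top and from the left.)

A

At row 1, column 1: row 1 has {B,C}; column 1 has {B,C,D}; that leaves A.
At row 1, column 3: row 1 has {A,B,C}; column 3 has {A,B}; that leaves D.
At row 3, column 3: row 3 has {B,D}; column 3 has {A,B,D}; that leaves C.
At row 3, column 4: row 3 has {B,C,D}; column 4 has {B,C,D}; that leaves A.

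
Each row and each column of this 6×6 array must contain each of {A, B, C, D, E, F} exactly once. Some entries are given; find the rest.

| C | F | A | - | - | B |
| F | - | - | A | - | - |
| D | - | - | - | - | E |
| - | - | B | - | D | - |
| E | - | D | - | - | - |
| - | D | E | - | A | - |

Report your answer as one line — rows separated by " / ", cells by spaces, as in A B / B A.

row 1 has {A,B,C,F}; column 5 has {A,D} — only E is left for (r1,c5).
row 2 has {A,F}; column 3 has {A,B,D,E} — only C is left for (r2,c3).
row 2 has {A,C,F}; column 5 has {A,D,E} — only B is left for (r2,c5).
row 2 has {A,B,C,F}; column 6 has {B,E} — only D is left for (r2,c6).
row 3 has {D,E}; column 3 has {A,B,C,D,E} — only F is left for (r3,c3).
row 3 has {D,E,F}; column 5 has {A,B,D,E} — only C is left for (r3,c5).
row 4 has {B,D}; column 1 has {C,D,E,F} — only A is left for (r4,c1).
row 5 has {D,E}; column 5 has {A,B,C,D,E} — only F is left for (r5,c5).
row 6 has {A,D,E}; column 1 has {A,C,D,E,F} — only B is left for (r6,c1).
row 1 has {A,B,C,E,F}; column 4 has {A} — only D is left for (r1,c4).
row 2 has {A,B,C,D,F}; column 2 has {D,F} — only E is left for (r2,c2).
row 3 has {C,D,E,F}; column 4 has {A,D} — only B is left for (r3,c4).
row 4 has {A,B,D}; column 2 has {D,E,F} — only C is left for (r4,c2).
row 4 has {A,B,C,D}; column 6 has {B,D,E} — only F is left for (r4,c6).
row 5 has {D,E,F}; column 4 has {A,B,D} — only C is left for (r5,c4).
row 5 has {C,D,E,F}; column 6 has {B,D,E,F} — only A is left for (r5,c6).
row 6 has {A,B,D,E}; column 4 has {A,B,C,D} — only F is left for (r6,c4).
row 6 has {A,B,D,E,F}; column 6 has {A,B,D,E,F} — only C is left for (r6,c6).
row 3 has {B,C,D,E,F}; column 2 has {C,D,E,F} — only A is left for (r3,c2).
row 4 has {A,B,C,D,F}; column 4 has {A,B,C,D,F} — only E is left for (r4,c4).
row 5 has {A,C,D,E,F}; column 2 has {A,C,D,E,F} — only B is left for (r5,c2).

C F A D E B / F E C A B D / D A F B C E / A C B E D F / E B D C F A / B D E F A C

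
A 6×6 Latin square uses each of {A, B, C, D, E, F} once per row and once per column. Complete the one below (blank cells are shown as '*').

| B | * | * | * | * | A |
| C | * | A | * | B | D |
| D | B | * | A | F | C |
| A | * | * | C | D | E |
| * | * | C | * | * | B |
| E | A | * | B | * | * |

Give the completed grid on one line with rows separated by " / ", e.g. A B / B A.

B C F D E A / C E A F B D / D B E A F C / A F B C D E / F D C E A B / E A D B C F

At row 3, column 3: row 3 has {A,B,C,D,F}; column 3 has {A,C}; that leaves E.
At row 4, column 2: row 4 has {A,C,D,E}; column 2 has {A,B}; that leaves F.
At row 4, column 3: row 4 has {A,C,D,E,F}; column 3 has {A,C,E}; that leaves B.
At row 5, column 1: row 5 has {B,C}; column 1 has {A,B,C,D,E}; that leaves F.
At row 6, column 5: row 6 has {A,B,E}; column 5 has {B,D,F}; that leaves C.
At row 6, column 6: row 6 has {A,B,C,E}; column 6 has {A,B,C,D,E}; that leaves F.
At row 1, column 5: row 1 has {A,B}; column 5 has {B,C,D,F}; that leaves E.
At row 2, column 2: row 2 has {A,B,C,D}; column 2 has {A,B,F}; that leaves E.
At row 2, column 4: row 2 has {A,B,C,D,E}; column 4 has {A,B,C}; that leaves F.
At row 5, column 2: row 5 has {B,C,F}; column 2 has {A,B,E,F}; that leaves D.
At row 5, column 4: row 5 has {B,C,D,F}; column 4 has {A,B,C,F}; that leaves E.
At row 5, column 5: row 5 has {B,C,D,E,F}; column 5 has {B,C,D,E,F}; that leaves A.
At row 6, column 3: row 6 has {A,B,C,E,F}; column 3 has {A,B,C,E}; that leaves D.
At row 1, column 2: row 1 has {A,B,E}; column 2 has {A,B,D,E,F}; that leaves C.
At row 1, column 3: row 1 has {A,B,C,E}; column 3 has {A,B,C,D,E}; that leaves F.
At row 1, column 4: row 1 has {A,B,C,E,F}; column 4 has {A,B,C,E,F}; that leaves D.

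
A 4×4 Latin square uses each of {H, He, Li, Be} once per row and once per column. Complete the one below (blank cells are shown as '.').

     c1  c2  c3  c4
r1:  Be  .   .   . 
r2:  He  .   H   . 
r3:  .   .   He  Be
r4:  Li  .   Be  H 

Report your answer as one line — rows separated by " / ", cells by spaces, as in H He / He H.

Be H Li He / He Be H Li / H Li He Be / Li He Be H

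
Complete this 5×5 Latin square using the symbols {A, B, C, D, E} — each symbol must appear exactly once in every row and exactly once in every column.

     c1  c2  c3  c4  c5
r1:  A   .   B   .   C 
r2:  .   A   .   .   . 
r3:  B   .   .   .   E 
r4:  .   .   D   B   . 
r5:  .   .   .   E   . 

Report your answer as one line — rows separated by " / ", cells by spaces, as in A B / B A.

A E B D C / D A E C B / B D C A E / E C D B A / C B A E D

(r1,c4) = D
(r2,c4) = C
(r3,c4) = A
(r4,c5) = A
(r1,c2) = E
(r2,c3) = E
(r3,c3) = C
(r4,c2) = C
(r5,c3) = A
(r2,c1) = D
(r2,c5) = B
(r3,c2) = D
(r4,c1) = E
(r5,c1) = C
(r5,c2) = B
(r5,c5) = D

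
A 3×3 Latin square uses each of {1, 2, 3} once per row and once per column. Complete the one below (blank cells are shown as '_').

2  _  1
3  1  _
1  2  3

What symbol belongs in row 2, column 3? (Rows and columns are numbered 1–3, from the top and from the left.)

2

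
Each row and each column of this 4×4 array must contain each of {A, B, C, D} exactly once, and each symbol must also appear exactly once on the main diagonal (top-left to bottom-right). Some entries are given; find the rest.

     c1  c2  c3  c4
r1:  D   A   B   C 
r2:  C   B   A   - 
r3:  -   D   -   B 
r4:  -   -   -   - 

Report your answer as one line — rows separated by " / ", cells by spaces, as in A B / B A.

(r2,c4) = D
(r3,c1) = A
(r3,c3) = C
(r4,c1) = B
(r4,c2) = C
(r4,c3) = D
(r4,c4) = A

D A B C / C B A D / A D C B / B C D A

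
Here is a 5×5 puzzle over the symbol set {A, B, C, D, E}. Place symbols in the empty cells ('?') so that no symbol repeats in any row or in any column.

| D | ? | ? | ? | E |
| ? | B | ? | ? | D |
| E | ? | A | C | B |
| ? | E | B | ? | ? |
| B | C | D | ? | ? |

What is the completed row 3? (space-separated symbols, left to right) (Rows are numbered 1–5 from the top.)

E D A C B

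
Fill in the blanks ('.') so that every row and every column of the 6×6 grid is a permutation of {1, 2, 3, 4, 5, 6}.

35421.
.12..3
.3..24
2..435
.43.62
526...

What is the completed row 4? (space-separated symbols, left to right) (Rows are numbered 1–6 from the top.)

(r1,c6) = 6
(r4,c2) = 6
(r4,c3) = 1

2 6 1 4 3 5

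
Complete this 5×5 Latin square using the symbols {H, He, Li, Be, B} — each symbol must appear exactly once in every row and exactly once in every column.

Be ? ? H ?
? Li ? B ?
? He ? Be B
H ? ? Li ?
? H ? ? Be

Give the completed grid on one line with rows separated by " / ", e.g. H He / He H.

(r1,c2): row 1 has {H,Be}; column 2 has {H,He,Li}, so it must be B.
(r2,c1): row 2 has {Li,B}; column 1 has {H,Be}, so it must be He.
(r2,c5): row 2 has {He,Li,B}; column 5 has {Be,B}, so it must be H.
(r3,c1): row 3 has {He,Be,B}; column 1 has {H,He,Be}, so it must be Li.
(r3,c3): row 3 has {He,Li,Be,B}; column 3 is empty so far, so it must be H.
(r4,c2): row 4 has {H,Li}; column 2 has {H,He,Li,B}, so it must be Be.
(r4,c5): row 4 has {H,Li,Be}; column 5 has {H,Be,B}, so it must be He.
(r5,c1): row 5 has {H,Be}; column 1 has {H,He,Li,Be}, so it must be B.
(r5,c4): row 5 has {H,Be,B}; column 4 has {H,Li,Be,B}, so it must be He.
(r1,c5): row 1 has {H,Be,B}; column 5 has {H,He,Be,B}, so it must be Li.
(r2,c3): row 2 has {H,He,Li,B}; column 3 has {H}, so it must be Be.
(r4,c3): row 4 has {H,He,Li,Be}; column 3 has {H,Be}, so it must be B.
(r5,c3): row 5 has {H,He,Be,B}; column 3 has {H,Be,B}, so it must be Li.
(r1,c3): row 1 has {H,Li,Be,B}; column 3 has {H,Li,Be,B}, so it must be He.

Be B He H Li / He Li Be B H / Li He H Be B / H Be B Li He / B H Li He Be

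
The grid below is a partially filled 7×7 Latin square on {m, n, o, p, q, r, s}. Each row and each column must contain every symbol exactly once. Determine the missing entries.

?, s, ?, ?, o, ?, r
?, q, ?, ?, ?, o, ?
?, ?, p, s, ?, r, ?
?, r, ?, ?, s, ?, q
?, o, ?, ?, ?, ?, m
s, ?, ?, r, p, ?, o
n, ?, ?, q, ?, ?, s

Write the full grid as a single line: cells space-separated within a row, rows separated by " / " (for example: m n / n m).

(r3,c7) = n
(r2,c7) = p
(r3,c2) = m
(r3,c5) = q
(r6,c2) = n
(r7,c2) = p
(r7,c6) = m
(r3,c1) = o
(r6,c6) = q
(r7,c5) = r
(r5,c5) = n
(r6,c3) = m
(r7,c3) = o
(r2,c5) = m
(r4,c3) = n
(r4,c6) = p
(r5,c4) = p
(r5,c6) = s
(r1,c3) = q
(r1,c6) = n
(r2,c1) = r
(r2,c3) = s
(r2,c4) = n
(r4,c1) = m
(r4,c4) = o
(r5,c1) = q
(r5,c3) = r
(r1,c1) = p
(r1,c4) = m

p s q m o n r / r q s n m o p / o m p s q r n / m r n o s p q / q o r p n s m / s n m r p q o / n p o q r m s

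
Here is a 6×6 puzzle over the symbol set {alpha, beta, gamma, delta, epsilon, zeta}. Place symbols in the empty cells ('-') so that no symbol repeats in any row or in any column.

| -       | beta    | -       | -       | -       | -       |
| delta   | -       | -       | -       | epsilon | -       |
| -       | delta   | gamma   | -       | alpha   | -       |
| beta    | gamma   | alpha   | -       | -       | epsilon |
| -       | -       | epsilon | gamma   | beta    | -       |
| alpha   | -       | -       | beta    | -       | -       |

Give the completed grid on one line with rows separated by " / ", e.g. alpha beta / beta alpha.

gamma beta zeta epsilon delta alpha / delta zeta beta alpha epsilon gamma / epsilon delta gamma zeta alpha beta / beta gamma alpha delta zeta epsilon / zeta alpha epsilon gamma beta delta / alpha epsilon delta beta gamma zeta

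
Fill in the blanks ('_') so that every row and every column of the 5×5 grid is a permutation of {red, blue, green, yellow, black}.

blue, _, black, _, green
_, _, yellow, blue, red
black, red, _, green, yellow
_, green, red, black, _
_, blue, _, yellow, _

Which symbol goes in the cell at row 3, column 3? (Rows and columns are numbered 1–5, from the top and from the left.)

blue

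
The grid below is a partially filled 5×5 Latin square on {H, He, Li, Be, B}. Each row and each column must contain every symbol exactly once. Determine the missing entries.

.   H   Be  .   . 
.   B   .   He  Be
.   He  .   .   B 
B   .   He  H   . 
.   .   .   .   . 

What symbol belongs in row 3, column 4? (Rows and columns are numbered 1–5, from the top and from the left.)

Li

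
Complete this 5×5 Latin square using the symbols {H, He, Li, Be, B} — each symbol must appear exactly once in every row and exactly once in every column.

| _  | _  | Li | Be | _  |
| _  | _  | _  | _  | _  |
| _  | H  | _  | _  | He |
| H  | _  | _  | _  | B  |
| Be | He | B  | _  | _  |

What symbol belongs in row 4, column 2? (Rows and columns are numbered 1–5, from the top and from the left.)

Be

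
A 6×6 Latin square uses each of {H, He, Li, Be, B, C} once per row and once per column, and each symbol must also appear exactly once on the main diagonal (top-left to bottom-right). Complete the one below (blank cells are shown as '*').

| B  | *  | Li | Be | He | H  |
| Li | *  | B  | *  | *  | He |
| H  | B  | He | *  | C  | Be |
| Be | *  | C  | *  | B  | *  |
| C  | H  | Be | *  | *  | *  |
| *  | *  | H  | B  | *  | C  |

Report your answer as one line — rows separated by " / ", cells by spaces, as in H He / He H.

row 1 has {H,He,Li,Be,B}; column 2 has {H,B} — only C is left for (r1,c2).
row 2 has {He,Li,B}; column 2 has {H,B,C}; the diagonal has {He,B,C} — only Be is left for (r2,c2).
row 2 has {He,Li,Be,B}; column 5 has {He,B,C} — only H is left for (r2,c5).
row 3 has {H,He,Be,B,C}; column 4 has {Be,B} — only Li is left for (r3,c4).
row 4 has {Be,B,C}; column 4 has {Li,Be,B}; the diagonal has {He,Be,B,C} — only H is left for (r4,c4).
row 4 has {H,Be,B,C}; column 6 has {H,He,Be,C} — only Li is left for (r4,c6).
row 5 has {H,Be,C}; column 4 has {H,Li,Be,B} — only He is left for (r5,c4).
row 5 has {H,He,Be,C}; column 5 has {H,He,B,C}; the diagonal has {H,He,Be,B,C} — only Li is left for (r5,c5).
row 5 has {H,He,Li,Be,C}; column 6 has {H,He,Li,Be,C} — only B is left for (r5,c6).
row 6 has {H,B,C}; column 1 has {H,Li,Be,B,C} — only He is left for (r6,c1).
row 6 has {H,He,B,C}; column 2 has {H,Be,B,C} — only Li is left for (r6,c2).
row 6 has {H,He,Li,B,C}; column 5 has {H,He,Li,B,C} — only Be is left for (r6,c5).
row 2 has {H,He,Li,Be,B}; column 4 has {H,He,Li,Be,B} — only C is left for (r2,c4).
row 4 has {H,Li,Be,B,C}; column 2 has {H,Li,Be,B,C} — only He is left for (r4,c2).

B C Li Be He H / Li Be B C H He / H B He Li C Be / Be He C H B Li / C H Be He Li B / He Li H B Be C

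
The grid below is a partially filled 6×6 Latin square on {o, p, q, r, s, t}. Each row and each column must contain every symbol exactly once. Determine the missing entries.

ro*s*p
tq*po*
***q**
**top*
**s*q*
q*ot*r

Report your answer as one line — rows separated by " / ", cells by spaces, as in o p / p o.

r o q s t p / t q r p o s / o s p q r t / s r t o p q / p t s r q o / q p o t s r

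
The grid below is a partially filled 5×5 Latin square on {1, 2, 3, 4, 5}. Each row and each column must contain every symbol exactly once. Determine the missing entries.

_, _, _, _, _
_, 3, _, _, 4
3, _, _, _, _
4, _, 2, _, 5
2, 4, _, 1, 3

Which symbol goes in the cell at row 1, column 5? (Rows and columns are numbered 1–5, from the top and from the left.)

2

row 4 has {2,4,5}; column 2 has {3,4} — only 1 is left for (r4,c2).
row 4 has {1,2,4,5}; column 4 has {1} — only 3 is left for (r4,c4).
row 5 has {1,2,3,4}; column 3 has {2} — only 5 is left for (r5,c3).
row 2 has {3,4}; column 3 has {2,5} — only 1 is left for (r2,c3).
row 3 has {3}; column 3 has {1,2,5} — only 4 is left for (r3,c3).
row 1 is empty so far; column 3 has {1,2,4,5} — only 3 is left for (r1,c3).
row 2 has {1,3,4}; column 1 has {2,3,4} — only 5 is left for (r2,c1).
row 2 has {1,3,4,5}; column 4 has {1,3} — only 2 is left for (r2,c4).
row 3 has {3,4}; column 4 has {1,2,3} — only 5 is left for (r3,c4).
row 1 has {3}; column 1 has {2,3,4,5} — only 1 is left for (r1,c1).
row 1 has {1,3}; column 4 has {1,2,3,5} — only 4 is left for (r1,c4).
row 1 has {1,3,4}; column 5 has {3,4,5} — only 2 is left for (r1,c5).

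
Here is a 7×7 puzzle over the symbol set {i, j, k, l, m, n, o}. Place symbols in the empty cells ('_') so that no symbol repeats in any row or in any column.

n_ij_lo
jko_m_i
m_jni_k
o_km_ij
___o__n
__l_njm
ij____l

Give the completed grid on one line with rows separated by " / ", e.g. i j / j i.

n m i j k l o / j k o l m n i / m l j n i o k / o n k m l i j / l i m o j k n / k o l i n j m / i j n k o m l

(r1,c2): row 1 has {i,j,l,n,o}; column 2 has {j,k}, so it must be m.
(r1,c5): row 1 has {i,j,l,m,n,o}; column 5 has {i,m,n}, so it must be k.
(r2,c4): row 2 has {i,j,k,m,o}; column 4 has {j,m,n,o}, so it must be l.
(r2,c6): row 2 has {i,j,k,l,m,o}; column 6 has {i,j,l}, so it must be n.
(r3,c6): row 3 has {i,j,k,m,n}; column 6 has {i,j,l,n}, so it must be o.
(r4,c5): row 4 has {i,j,k,m,o}; column 5 has {i,k,m,n}, so it must be l.
(r5,c3): row 5 has {n,o}; column 3 has {i,j,k,l,o}, so it must be m.
(r5,c5): row 5 has {m,n,o}; column 5 has {i,k,l,m,n}, so it must be j.
(r5,c6): row 5 has {j,m,n,o}; column 6 has {i,j,l,n,o}, so it must be k.
(r6,c1): row 6 has {j,l,m,n}; column 1 has {i,j,m,n,o}, so it must be k.
(r6,c4): row 6 has {j,k,l,m,n}; column 4 has {j,l,m,n,o}, so it must be i.
(r7,c3): row 7 has {i,j,l}; column 3 has {i,j,k,l,m,o}, so it must be n.
(r7,c4): row 7 has {i,j,l,n}; column 4 has {i,j,l,m,n,o}, so it must be k.
(r7,c5): row 7 has {i,j,k,l,n}; column 5 has {i,j,k,l,m,n}, so it must be o.
(r7,c6): row 7 has {i,j,k,l,n,o}; column 6 has {i,j,k,l,n,o}, so it must be m.
(r3,c2): row 3 has {i,j,k,m,n,o}; column 2 has {j,k,m}, so it must be l.
(r4,c2): row 4 has {i,j,k,l,m,o}; column 2 has {j,k,l,m}, so it must be n.
(r5,c1): row 5 has {j,k,m,n,o}; column 1 has {i,j,k,m,n,o}, so it must be l.
(r5,c2): row 5 has {j,k,l,m,n,o}; column 2 has {j,k,l,m,n}, so it must be i.
(r6,c2): row 6 has {i,j,k,l,m,n}; column 2 has {i,j,k,l,m,n}, so it must be o.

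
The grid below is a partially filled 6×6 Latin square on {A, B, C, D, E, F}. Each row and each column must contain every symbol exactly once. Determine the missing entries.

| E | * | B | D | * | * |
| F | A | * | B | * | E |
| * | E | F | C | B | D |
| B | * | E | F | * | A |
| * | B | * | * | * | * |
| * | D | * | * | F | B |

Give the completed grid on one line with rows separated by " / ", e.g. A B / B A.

E F B D A C / F A D B C E / A E F C B D / B C E F D A / D B C A E F / C D A E F B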